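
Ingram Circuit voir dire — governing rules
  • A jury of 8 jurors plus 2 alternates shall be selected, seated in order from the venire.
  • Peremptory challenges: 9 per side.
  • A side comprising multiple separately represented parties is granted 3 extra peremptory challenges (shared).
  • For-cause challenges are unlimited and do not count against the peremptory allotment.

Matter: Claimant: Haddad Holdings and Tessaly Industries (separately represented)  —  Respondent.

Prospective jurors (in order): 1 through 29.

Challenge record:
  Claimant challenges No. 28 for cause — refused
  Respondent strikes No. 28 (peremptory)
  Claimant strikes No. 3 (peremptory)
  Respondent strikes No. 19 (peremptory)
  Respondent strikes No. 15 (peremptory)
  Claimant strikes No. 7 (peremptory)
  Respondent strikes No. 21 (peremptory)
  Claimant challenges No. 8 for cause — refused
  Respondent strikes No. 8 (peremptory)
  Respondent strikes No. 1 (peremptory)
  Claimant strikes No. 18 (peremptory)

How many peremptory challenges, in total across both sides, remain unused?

Claimant allotment: 9 base + 3 multi-party = 12. Respondent allotment: 9.
Claimant peremptories used: #3, #7, #18 — 3 (for-cause on #28, #8 don't count).
Respondent peremptories used: #28, #19, #15, #21, #8, #1 — 6.
Remaining: (12 − 3) + (9 − 6) = 12.

12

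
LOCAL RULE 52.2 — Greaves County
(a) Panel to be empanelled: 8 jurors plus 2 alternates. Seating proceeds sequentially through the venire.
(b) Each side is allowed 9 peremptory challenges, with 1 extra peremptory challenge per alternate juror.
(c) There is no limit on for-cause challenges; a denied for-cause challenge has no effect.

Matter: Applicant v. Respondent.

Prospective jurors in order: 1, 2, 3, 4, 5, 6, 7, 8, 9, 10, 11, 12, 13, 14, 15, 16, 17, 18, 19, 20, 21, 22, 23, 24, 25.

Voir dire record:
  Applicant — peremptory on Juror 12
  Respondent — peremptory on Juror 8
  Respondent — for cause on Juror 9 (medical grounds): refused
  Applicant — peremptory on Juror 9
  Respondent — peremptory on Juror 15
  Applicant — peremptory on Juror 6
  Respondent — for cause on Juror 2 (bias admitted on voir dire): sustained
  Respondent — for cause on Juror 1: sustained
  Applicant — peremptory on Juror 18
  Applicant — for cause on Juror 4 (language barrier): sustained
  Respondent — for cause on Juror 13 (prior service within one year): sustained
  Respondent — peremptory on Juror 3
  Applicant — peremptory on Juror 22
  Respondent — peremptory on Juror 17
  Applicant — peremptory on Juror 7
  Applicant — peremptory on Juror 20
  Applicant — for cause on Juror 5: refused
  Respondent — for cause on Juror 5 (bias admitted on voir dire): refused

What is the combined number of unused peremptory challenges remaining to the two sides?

Applicant allotment: 9 base + 1 × 2 alternates = 11. Respondent allotment: 9 base + 1 × 2 alternates = 11.
Applicant peremptories used: #12, #9, #6, #18, #22, #7, #20 — 7 (for-cause on #4, #5 don't count).
Respondent peremptories used: #8, #15, #3, #17 — 4 (for-cause on #9, #2, #1, #13, #5 don't count).
Remaining: (11 − 7) + (11 − 4) = 11.

11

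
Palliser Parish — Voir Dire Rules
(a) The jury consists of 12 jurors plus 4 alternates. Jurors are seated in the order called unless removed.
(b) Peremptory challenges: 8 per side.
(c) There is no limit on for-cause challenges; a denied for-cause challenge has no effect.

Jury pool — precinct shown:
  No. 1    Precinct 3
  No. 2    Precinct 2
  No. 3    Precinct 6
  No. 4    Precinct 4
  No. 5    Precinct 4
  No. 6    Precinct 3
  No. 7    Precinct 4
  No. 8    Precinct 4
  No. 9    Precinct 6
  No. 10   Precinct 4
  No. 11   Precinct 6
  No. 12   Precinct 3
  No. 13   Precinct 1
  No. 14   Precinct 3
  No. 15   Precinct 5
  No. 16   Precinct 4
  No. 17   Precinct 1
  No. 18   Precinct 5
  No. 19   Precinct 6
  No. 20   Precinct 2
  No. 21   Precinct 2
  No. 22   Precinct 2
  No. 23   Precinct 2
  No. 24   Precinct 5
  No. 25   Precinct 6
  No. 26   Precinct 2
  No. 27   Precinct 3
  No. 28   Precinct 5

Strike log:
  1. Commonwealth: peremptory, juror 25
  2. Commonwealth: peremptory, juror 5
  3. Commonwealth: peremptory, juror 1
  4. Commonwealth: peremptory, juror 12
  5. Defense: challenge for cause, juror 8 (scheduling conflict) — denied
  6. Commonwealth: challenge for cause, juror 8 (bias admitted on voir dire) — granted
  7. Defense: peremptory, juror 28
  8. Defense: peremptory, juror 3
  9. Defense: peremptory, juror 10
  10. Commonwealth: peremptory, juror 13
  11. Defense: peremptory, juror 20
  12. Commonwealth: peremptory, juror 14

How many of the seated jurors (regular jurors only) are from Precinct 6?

Removed: #1, #3, #5, #8, #10, #12, #13, #14, #20, #25, #28.
Seated jurors 1–12: #2, #4, #6, #7, #9, #11, #15, #16, #17, #18, #19, #21 (alternates #22, #23, #24, #26 not counted).
Of those, in Precinct 6: #9, #11, #19 → 3.

3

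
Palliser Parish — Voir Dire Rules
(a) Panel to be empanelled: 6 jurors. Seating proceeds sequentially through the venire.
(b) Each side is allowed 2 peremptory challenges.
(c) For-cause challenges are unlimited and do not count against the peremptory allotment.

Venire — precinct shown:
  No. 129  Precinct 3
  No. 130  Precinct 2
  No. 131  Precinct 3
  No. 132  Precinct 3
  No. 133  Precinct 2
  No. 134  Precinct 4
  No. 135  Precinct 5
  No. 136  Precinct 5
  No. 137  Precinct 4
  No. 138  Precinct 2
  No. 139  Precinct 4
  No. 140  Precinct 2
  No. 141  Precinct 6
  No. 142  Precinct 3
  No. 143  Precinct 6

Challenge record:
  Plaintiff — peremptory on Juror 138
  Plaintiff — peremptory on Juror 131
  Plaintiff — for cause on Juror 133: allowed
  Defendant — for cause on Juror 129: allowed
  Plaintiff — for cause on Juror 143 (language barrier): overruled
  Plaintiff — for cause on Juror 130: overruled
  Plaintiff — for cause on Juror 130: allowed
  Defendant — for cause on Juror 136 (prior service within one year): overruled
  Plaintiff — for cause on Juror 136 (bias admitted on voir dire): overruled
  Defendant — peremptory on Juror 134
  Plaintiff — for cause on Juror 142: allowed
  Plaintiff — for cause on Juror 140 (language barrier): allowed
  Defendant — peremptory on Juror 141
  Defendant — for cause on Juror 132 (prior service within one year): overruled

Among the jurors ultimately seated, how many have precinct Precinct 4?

2

Removed: #129, #130, #131, #133, #134, #138, #140, #141, #142.
Seated jurors 1–6: #132, #135, #136, #137, #139, #143.
Of those, in Precinct 4: #137, #139 → 2.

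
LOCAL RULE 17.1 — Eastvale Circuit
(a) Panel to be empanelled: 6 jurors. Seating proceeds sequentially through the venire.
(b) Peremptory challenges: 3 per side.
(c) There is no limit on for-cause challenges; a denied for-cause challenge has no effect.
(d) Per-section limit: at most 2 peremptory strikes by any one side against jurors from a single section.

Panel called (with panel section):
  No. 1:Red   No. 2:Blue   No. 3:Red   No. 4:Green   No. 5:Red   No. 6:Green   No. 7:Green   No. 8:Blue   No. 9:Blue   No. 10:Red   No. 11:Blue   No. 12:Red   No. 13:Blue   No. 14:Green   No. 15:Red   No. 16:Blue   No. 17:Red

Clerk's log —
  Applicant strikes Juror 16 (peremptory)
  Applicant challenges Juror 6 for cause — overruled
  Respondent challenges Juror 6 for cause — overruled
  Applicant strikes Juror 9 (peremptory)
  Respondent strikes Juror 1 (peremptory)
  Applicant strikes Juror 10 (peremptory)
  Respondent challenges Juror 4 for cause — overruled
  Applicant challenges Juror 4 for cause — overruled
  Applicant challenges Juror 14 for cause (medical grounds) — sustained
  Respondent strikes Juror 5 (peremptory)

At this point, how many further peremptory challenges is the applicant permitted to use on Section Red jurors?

Applicant peremptories so far: #16, #9, #10 — 3 of 3 used, 0 left overall.
Against Section Red: #10 — 1 used; per-section cap 2 leaves 1.
Binding limit: min(0, 1) = 0.

0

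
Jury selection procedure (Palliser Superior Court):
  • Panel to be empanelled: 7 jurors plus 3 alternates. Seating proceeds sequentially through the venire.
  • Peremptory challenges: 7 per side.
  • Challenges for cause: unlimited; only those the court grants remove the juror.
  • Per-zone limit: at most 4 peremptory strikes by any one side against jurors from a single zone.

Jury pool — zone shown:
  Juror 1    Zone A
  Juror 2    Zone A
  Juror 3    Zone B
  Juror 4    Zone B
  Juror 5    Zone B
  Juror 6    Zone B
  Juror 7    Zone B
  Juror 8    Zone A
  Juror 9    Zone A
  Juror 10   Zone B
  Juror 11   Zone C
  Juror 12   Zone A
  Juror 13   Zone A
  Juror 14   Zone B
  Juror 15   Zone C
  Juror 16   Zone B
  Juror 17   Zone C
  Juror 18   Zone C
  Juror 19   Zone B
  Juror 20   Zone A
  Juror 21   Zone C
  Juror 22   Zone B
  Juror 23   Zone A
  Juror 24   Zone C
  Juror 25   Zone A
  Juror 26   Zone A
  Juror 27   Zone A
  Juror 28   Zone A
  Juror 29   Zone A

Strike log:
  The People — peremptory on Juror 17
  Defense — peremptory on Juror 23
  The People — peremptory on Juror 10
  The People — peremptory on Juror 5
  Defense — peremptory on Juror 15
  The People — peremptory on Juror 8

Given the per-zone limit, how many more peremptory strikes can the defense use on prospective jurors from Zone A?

3

Defense peremptories so far: #23, #15 — 2 of 7 used, 5 left overall.
Against Zone A: #23 — 1 used; per-zone cap 4 leaves 3.
Binding limit: min(5, 3) = 3.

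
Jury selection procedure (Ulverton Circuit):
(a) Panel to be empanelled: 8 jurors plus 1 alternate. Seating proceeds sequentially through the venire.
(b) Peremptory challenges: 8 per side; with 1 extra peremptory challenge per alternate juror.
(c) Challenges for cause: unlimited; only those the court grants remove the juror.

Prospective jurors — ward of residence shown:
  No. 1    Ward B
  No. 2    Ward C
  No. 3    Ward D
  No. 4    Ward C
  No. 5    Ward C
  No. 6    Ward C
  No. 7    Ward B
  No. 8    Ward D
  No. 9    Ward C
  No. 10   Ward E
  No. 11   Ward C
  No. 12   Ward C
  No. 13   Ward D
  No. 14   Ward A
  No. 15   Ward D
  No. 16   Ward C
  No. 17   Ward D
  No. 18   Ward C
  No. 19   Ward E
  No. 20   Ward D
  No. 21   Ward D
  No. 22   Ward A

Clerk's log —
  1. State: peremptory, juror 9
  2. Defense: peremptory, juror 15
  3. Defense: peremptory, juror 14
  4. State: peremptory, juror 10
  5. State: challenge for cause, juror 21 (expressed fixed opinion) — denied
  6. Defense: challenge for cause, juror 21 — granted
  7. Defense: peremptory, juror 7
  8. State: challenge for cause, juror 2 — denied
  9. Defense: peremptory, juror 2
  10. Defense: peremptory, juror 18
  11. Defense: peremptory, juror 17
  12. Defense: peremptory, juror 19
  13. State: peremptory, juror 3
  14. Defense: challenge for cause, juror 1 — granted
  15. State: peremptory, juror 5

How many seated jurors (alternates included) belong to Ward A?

1

Removed: #1, #2, #3, #5, #7, #9, #10, #14, #15, #17, #18, #19, #21.
Seated (9 incl. alternates): #4, #6, #8, #11, #12, #13, #16, #20, #22.
Of those, in Ward A: #22 → 1.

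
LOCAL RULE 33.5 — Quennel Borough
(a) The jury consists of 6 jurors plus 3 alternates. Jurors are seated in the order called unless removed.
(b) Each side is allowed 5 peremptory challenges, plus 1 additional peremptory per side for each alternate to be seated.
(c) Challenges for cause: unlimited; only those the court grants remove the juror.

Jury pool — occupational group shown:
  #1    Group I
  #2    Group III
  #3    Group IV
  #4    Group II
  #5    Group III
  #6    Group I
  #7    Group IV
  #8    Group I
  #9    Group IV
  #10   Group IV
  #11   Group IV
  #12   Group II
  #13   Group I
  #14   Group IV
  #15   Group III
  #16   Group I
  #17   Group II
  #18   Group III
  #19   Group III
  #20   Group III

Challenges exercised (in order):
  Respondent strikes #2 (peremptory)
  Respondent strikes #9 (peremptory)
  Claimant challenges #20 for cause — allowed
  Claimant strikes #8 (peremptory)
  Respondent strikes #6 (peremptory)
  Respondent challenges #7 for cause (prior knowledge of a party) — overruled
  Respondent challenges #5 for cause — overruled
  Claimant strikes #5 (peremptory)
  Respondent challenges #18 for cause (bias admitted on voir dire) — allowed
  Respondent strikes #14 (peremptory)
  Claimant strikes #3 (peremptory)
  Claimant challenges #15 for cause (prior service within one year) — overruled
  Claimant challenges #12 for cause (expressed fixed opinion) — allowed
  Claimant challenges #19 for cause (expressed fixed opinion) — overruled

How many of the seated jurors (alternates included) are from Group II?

2

Removed: #2, #3, #5, #6, #8, #9, #12, #14, #18, #20.
Seated (9 incl. alternates): #1, #4, #7, #10, #11, #13, #15, #16, #17.
Of those, in Group II: #4, #17 → 2.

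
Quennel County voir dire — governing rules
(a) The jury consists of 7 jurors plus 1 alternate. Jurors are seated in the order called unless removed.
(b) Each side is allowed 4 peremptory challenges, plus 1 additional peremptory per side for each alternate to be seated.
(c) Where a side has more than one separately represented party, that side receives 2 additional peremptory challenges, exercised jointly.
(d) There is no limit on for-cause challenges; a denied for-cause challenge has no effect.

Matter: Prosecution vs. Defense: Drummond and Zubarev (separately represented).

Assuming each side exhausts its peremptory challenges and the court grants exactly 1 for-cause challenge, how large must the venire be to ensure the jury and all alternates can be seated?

21

Seats to fill: 7 + 1 alternates = 8.
Peremptories — Prosecution: 4 + 1×1 = 5; Defense: 4 + 1×1 + 2 = 7; total 12.
For-cause removals: 1.
Minimum venire: 8 + 12 + 1 = 21.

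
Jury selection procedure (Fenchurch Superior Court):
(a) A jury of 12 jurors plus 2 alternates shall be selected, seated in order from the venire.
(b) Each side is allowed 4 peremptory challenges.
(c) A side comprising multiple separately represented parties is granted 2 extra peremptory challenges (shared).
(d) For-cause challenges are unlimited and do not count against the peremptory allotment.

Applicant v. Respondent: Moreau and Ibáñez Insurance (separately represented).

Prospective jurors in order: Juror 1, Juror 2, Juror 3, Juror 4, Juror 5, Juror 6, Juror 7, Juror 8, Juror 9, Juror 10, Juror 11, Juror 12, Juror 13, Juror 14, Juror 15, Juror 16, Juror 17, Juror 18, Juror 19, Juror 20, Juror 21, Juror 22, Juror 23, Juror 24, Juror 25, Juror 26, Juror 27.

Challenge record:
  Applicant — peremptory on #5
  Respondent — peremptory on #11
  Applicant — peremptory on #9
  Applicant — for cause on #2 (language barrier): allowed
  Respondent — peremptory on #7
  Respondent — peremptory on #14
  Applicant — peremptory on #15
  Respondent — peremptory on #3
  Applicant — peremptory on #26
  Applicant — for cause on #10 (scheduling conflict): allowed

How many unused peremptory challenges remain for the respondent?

Respondent allotment: 4 base + 2 multi-party = 6.
Respondent peremptories used: #11, #7, #14, #3 — 4.
Remaining: 6 − 4 = 2.

2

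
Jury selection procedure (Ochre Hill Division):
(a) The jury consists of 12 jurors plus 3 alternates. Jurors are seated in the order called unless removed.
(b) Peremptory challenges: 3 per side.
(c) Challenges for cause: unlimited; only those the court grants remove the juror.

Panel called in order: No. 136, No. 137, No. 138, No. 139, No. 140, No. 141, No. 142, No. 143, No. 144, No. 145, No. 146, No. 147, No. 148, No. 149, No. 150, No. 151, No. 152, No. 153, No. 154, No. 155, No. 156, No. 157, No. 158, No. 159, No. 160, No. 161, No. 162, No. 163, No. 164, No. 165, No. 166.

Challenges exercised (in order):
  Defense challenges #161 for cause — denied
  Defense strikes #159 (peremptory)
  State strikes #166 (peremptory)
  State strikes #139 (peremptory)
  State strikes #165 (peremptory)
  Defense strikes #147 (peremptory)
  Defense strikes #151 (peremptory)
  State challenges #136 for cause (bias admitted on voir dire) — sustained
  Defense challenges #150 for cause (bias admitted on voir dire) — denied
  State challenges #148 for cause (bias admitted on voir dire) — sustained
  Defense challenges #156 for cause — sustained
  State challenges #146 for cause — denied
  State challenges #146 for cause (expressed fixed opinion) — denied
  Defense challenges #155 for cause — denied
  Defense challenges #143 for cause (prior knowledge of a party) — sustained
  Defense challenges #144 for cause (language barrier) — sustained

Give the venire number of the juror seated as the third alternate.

Removed: #136, #139, #143, #144, #147, #148, #151, #156, #159, #165, #166. (#146, #150, #155, #161 stay — for-cause denied.)
Seating in order: seats 1–12 → #137, #138, #140, #141, #142, #145, #146, #149, #150, #152, #153, #154; alternates → #155, #157, #158.
So alternate 3 is #158.

158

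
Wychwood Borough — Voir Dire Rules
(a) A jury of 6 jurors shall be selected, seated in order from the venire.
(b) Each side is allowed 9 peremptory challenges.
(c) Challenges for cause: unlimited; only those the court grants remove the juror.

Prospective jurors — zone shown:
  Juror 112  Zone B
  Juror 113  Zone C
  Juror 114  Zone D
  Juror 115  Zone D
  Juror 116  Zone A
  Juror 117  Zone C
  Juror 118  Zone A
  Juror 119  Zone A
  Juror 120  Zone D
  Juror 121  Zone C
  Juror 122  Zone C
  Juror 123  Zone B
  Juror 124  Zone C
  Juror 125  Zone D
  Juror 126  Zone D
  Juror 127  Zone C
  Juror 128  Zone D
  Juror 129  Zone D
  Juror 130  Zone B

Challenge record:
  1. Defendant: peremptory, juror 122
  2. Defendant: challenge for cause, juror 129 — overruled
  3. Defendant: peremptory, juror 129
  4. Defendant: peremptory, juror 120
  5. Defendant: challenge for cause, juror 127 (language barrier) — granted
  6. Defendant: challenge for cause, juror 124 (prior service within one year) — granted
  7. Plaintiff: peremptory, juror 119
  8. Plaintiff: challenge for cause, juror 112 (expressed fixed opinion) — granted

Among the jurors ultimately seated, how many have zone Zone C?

Removed: #112, #119, #120, #122, #124, #127, #129.
Seated jurors 1–6: #113, #114, #115, #116, #117, #118.
Of those, in Zone C: #113, #117 → 2.

2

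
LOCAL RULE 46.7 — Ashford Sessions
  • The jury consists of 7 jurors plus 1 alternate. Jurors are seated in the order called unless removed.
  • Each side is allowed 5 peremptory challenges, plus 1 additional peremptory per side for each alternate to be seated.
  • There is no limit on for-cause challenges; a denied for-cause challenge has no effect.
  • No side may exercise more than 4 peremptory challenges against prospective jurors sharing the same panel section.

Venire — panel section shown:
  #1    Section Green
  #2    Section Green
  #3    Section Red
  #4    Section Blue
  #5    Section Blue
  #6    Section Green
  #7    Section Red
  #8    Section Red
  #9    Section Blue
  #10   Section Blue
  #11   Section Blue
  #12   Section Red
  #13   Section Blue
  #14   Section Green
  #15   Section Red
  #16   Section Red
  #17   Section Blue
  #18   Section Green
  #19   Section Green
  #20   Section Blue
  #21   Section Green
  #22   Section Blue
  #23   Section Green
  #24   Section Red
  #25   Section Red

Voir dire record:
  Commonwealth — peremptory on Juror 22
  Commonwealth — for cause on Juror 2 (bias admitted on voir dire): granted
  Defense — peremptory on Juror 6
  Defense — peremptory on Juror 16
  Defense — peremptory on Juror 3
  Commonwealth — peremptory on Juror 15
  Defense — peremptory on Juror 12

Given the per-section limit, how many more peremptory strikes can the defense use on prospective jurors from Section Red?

1

Defense peremptories so far: #6, #16, #3, #12 — 4 of 6 used, 2 left overall.
Against Section Red: #16, #3, #12 — 3 used; per-section cap 4 leaves 1.
Binding limit: min(2, 1) = 1.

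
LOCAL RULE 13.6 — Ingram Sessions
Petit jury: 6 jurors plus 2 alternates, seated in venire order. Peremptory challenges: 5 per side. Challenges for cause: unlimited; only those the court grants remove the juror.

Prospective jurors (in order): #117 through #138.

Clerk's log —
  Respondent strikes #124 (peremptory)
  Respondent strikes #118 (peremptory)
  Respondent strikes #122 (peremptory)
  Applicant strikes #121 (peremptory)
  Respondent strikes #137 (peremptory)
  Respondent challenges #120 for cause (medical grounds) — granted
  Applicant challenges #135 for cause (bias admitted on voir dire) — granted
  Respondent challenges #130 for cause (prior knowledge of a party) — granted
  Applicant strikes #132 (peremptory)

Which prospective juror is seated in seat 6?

Removed: #118, #120, #121, #122, #124, #130, #132, #135, #137.
Seating in order: seats 1–6 → #117, #119, #123, #125, #126, #127; alternates → #128, #129.
So seat 6 is #127.

127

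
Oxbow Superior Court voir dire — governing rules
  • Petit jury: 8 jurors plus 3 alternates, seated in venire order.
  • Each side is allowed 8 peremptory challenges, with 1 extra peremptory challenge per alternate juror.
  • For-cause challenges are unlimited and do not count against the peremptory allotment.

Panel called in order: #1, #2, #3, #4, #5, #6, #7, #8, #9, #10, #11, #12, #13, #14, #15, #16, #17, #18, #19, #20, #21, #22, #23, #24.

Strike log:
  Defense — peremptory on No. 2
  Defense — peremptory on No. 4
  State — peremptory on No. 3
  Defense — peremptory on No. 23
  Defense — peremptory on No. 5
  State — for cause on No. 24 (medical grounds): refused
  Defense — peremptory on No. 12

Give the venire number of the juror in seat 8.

13

Removed: #2, #3, #4, #5, #12, #23. (#24 stays — for-cause denied.)
Seating in order: seats 1–8 → #1, #6, #7, #8, #9, #10, #11, #13; alternates → #14, #15, #16.
So seat 8 is #13.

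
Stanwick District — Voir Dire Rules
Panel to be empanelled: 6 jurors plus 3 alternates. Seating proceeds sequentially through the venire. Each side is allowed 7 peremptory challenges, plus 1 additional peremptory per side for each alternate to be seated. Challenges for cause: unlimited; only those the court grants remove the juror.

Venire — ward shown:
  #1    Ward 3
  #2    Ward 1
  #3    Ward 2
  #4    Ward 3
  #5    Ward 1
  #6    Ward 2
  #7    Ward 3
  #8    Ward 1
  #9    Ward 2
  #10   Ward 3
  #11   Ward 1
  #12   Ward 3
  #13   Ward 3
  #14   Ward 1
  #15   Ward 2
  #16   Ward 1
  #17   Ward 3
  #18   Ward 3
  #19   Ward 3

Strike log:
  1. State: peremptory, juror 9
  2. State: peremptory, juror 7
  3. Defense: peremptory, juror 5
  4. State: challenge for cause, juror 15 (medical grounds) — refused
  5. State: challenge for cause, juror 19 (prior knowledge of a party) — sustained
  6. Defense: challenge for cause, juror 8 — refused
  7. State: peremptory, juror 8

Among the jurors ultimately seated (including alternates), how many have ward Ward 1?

Removed: #5, #7, #8, #9, #19.
Seated (9 incl. alternates): #1, #2, #3, #4, #6, #10, #11, #12, #13.
Of those, in Ward 1: #2, #11 → 2.

2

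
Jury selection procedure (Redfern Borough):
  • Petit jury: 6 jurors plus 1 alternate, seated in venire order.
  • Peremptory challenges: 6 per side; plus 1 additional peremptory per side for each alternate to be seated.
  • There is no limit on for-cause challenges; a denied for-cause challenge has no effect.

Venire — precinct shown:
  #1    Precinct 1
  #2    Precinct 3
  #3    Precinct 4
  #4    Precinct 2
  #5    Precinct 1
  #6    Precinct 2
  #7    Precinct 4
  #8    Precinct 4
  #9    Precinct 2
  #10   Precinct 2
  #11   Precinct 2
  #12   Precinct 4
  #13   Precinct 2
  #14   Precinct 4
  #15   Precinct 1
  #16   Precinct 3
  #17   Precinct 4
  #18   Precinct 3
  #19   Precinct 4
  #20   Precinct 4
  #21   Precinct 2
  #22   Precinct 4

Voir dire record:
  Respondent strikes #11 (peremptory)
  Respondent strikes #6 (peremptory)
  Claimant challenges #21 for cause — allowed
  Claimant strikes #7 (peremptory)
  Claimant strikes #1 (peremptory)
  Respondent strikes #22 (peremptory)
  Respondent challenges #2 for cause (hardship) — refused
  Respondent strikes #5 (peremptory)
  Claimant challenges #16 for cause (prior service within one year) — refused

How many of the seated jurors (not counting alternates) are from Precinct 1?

Removed: #1, #5, #6, #7, #11, #21, #22.
Seated jurors 1–6: #2, #3, #4, #8, #9, #10 (alternates #12 not counted).
None of those are in Precinct 1 → 0.

0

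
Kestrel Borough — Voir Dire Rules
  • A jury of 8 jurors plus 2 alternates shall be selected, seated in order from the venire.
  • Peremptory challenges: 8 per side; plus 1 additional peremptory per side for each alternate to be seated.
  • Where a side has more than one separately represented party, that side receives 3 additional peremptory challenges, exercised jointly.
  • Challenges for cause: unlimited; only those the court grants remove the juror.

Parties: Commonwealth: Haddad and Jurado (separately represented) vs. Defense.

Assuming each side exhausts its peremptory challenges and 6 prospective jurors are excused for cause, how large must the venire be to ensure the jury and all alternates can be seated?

39

Seats to fill: 8 + 2 alternates = 10.
Peremptories — Commonwealth: 8 + 1×2 + 3 = 13; Defense: 8 + 1×2 = 10; total 23.
For-cause removals: 6.
Minimum venire: 10 + 23 + 6 = 39.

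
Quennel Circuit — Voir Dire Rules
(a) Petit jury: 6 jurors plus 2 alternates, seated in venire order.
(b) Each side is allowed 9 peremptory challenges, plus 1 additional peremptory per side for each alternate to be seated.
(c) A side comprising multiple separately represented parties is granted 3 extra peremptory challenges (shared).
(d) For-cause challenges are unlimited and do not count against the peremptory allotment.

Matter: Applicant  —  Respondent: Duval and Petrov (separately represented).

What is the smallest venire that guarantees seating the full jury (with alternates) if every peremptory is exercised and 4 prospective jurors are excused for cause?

37

Seats to fill: 6 + 2 alternates = 8.
Peremptories — Applicant: 9 + 1×2 = 11; Respondent: 9 + 1×2 + 3 = 14; total 25.
For-cause removals: 4.
Minimum venire: 8 + 25 + 4 = 37.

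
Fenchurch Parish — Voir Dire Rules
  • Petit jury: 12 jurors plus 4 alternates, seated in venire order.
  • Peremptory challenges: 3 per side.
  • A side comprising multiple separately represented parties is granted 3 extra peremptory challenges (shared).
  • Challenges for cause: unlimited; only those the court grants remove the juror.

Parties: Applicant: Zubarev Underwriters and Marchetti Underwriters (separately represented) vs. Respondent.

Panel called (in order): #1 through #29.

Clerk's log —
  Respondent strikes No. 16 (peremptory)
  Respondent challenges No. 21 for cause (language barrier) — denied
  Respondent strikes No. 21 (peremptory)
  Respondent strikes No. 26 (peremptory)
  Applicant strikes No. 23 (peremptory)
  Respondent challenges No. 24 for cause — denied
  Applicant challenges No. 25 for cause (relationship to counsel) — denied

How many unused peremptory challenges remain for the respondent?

Respondent allotment: 3.
Respondent peremptories used: #16, #21, #26 — 3 (for-cause on #21, #24 don't count).
Remaining: 3 − 3 = 0.

0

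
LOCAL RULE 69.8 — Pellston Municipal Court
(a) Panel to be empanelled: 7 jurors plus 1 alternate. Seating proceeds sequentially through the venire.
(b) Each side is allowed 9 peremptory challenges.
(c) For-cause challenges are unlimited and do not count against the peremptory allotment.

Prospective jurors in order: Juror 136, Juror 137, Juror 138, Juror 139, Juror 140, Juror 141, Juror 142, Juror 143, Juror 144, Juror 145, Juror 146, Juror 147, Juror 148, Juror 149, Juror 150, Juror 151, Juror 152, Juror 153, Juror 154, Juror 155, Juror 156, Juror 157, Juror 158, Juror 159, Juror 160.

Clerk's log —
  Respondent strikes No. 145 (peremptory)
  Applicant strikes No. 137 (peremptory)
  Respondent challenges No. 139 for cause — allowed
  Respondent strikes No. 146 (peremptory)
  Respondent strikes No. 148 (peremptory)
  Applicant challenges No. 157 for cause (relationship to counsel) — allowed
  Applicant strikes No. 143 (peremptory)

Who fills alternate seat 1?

149

Removed: #137, #139, #143, #145, #146, #148, #157.
Seating in order: seats 1–7 → #136, #138, #140, #141, #142, #144, #147; alternates → #149.
So alternate 1 is #149.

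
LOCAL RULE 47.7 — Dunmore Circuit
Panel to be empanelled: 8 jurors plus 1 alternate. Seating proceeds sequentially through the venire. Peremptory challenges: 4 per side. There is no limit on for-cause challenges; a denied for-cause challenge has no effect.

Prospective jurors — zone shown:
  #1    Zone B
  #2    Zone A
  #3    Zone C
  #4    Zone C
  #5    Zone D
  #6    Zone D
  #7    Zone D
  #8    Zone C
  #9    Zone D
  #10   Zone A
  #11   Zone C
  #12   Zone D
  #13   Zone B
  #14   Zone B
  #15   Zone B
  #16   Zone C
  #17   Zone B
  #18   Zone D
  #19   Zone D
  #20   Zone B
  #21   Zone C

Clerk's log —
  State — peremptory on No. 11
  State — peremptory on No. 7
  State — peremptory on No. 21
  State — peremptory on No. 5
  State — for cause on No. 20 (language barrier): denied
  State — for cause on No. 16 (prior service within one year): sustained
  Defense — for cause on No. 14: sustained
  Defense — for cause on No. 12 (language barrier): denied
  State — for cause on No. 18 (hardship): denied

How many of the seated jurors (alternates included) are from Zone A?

2

Removed: #5, #7, #11, #14, #16, #21.
Seated (9 incl. alternates): #1, #2, #3, #4, #6, #8, #9, #10, #12.
Of those, in Zone A: #2, #10 → 2.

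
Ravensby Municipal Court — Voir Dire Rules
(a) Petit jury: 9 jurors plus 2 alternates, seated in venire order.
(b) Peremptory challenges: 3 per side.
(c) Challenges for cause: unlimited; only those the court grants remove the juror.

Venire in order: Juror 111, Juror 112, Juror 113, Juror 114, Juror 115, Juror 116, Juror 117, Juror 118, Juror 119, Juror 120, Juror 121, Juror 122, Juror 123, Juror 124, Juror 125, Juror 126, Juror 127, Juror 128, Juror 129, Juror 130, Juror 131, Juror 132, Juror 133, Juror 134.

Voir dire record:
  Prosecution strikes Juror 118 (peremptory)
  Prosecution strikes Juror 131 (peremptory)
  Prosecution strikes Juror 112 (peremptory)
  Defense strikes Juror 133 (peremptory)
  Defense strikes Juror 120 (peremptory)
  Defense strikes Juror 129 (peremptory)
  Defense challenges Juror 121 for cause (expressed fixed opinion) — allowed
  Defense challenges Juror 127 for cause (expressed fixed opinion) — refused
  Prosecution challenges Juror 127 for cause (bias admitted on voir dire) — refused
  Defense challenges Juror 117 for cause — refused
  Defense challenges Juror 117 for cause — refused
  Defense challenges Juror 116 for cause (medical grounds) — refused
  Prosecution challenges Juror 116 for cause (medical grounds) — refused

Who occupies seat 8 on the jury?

122

Removed: #112, #118, #120, #121, #129, #131, #133. (#116, #117, #127 stay — for-cause denied.)
Seating in order: seats 1–9 → #111, #113, #114, #115, #116, #117, #119, #122, #123; alternates → #124, #125.
So seat 8 is #122.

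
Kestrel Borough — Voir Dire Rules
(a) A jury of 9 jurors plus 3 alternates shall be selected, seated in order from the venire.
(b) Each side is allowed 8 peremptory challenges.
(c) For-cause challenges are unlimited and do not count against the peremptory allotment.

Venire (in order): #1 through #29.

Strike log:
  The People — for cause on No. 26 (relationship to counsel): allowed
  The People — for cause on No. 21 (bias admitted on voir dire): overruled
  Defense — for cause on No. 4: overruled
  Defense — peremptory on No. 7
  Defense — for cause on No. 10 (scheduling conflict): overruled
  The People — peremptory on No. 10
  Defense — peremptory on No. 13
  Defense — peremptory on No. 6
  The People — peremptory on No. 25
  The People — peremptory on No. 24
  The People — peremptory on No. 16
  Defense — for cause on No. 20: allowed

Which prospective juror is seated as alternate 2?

15

Removed: #6, #7, #10, #13, #16, #20, #24, #25, #26. (#4, #21 stay — for-cause denied.)
Filling seats in venire order through position 11: #1, #2, #3, #4, #5, #8, #9, #11, #12, #14, #15.
So alternate 2 is #15.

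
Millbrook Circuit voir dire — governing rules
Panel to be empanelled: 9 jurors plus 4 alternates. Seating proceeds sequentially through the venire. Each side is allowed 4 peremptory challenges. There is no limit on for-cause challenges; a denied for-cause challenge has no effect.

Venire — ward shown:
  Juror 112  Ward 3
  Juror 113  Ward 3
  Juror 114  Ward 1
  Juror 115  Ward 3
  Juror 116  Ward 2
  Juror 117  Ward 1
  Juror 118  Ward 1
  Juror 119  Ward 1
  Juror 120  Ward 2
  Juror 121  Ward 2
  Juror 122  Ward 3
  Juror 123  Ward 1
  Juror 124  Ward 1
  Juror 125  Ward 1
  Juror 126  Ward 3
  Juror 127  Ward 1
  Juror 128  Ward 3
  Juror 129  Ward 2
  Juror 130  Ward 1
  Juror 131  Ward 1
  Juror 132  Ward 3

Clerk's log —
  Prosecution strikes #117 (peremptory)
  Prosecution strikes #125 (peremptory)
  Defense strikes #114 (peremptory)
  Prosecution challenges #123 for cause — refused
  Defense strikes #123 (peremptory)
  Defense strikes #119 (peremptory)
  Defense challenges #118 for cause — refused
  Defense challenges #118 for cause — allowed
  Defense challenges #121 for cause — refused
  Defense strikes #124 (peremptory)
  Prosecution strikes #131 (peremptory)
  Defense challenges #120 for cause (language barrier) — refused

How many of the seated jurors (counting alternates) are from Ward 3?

Removed: #114, #117, #118, #119, #123, #124, #125, #131.
Seated (13 incl. alternates): #112, #113, #115, #116, #120, #121, #122, #126, #127, #128, #129, #130, #132.
Of those, in Ward 3: #112, #113, #115, #122, #126, #128, #132 → 7.

7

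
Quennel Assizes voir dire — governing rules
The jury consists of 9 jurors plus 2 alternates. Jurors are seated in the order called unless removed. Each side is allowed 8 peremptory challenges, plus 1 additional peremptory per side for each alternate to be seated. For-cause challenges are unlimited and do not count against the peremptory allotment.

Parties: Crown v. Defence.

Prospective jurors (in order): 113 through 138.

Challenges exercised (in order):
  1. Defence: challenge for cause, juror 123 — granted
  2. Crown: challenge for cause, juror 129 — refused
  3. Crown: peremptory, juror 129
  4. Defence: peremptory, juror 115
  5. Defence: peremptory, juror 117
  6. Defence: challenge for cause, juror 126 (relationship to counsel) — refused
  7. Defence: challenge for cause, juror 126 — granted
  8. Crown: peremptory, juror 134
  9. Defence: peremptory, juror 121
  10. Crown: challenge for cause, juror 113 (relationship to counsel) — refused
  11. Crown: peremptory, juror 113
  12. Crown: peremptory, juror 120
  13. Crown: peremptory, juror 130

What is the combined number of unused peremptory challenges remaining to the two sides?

12

Crown allotment: 8 base + 1 × 2 alternates = 10. Defence allotment: 8 base + 1 × 2 alternates = 10.
Crown peremptories used: #129, #134, #113, #120, #130 — 5 (for-cause on #129, #113 don't count).
Defence peremptories used: #115, #117, #121 — 3 (for-cause on #123, #126, #126 don't count).
Remaining: (10 − 5) + (10 − 3) = 12.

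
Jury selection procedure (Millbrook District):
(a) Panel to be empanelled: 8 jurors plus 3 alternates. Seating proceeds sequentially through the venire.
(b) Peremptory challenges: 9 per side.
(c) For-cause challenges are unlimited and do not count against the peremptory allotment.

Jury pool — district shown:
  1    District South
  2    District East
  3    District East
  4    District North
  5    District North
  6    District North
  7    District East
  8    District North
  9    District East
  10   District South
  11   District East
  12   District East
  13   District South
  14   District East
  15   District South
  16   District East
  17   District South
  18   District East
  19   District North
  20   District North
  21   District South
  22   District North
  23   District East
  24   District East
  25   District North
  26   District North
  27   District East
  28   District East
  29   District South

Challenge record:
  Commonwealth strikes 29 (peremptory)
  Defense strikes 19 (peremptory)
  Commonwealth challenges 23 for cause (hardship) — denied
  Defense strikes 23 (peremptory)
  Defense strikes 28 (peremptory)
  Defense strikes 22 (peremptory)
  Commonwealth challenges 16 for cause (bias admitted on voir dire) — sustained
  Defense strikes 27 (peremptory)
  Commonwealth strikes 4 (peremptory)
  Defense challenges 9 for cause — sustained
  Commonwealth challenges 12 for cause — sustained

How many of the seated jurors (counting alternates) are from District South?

3

Removed: #4, #9, #12, #16, #19, #22, #23, #27, #28, #29.
Seated (11 incl. alternates): #1, #2, #3, #5, #6, #7, #8, #10, #11, #13, #14.
Of those, in District South: #1, #10, #13 → 3.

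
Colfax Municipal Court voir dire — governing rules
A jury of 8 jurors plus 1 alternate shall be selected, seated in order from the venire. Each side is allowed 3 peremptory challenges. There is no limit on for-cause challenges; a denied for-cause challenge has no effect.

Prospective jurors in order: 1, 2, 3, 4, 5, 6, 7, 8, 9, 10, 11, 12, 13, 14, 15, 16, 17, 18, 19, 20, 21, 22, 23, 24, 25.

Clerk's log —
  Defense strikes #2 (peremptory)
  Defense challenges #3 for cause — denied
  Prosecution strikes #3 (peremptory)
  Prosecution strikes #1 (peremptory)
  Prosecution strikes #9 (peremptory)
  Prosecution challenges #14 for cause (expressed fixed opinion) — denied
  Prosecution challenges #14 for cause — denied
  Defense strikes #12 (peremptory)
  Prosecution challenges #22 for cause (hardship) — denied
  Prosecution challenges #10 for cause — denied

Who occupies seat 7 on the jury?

Removed: #1, #2, #3, #9, #12. (#10, #14, #22 stay — for-cause denied.)
Seating in order: seats 1–8 → #4, #5, #6, #7, #8, #10, #11, #13; alternates → #14.
So seat 7 is #11.

11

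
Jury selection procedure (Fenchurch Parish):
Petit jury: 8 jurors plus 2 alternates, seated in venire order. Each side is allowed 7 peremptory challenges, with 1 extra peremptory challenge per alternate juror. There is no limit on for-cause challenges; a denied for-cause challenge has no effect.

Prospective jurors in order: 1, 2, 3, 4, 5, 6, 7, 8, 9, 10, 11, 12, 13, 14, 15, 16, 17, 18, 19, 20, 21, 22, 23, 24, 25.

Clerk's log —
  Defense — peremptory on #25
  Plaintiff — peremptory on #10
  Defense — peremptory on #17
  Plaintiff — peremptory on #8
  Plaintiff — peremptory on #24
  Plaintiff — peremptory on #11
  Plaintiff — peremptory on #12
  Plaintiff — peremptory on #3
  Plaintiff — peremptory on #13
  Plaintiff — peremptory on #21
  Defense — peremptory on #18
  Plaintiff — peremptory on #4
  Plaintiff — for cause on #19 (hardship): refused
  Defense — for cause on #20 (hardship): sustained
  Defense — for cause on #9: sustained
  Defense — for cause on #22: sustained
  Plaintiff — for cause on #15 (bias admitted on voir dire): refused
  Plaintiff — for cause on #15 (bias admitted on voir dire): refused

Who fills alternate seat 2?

23

Removed: #3, #4, #8, #9, #10, #11, #12, #13, #17, #18, #20, #21, #22, #24, #25. (#15, #19 stay — for-cause denied.)
Seating in order: seats 1–8 → #1, #2, #5, #6, #7, #14, #15, #16; alternates → #19, #23.
So alternate 2 is #23.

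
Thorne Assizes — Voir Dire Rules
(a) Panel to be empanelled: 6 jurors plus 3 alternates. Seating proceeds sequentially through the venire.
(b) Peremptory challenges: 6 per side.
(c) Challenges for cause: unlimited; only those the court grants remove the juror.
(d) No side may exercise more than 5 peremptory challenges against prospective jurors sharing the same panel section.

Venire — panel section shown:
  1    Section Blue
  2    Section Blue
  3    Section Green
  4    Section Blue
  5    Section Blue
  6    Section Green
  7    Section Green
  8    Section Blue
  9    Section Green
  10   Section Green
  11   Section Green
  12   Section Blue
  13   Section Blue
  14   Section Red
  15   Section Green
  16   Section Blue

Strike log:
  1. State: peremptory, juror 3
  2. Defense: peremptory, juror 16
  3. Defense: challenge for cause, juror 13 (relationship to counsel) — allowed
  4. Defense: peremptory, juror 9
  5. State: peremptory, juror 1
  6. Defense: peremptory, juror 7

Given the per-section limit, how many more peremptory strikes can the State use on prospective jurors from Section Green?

4

State peremptories so far: #3, #1 — 2 of 6 used, 4 left overall.
Against Section Green: #3 — 1 used; per-section cap 5 leaves 4.
Binding limit: min(4, 4) = 4.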